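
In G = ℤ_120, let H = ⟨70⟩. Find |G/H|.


|⟨70⟩| = n / gcd(70, 120) = 120 / 10 = 12
H is normal (ℤ_120 is abelian).
|G/H| = |G| / |H| = 120 / 12 = 10

|G/H| = 10


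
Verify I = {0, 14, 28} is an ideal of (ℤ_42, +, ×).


Check ideal conditions for I = {0, 14, 28} in ℤ_42:
(1) I is an additive subgroup? Yes
(2) For r ∈ ℤ_42 and a ∈ I: r·a ∈ I? Yes

Yes, I is an ideal of ℤ_42


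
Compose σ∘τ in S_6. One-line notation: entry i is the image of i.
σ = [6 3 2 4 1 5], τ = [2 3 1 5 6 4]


σ∘τ: apply τ first, then σ
1 →τ 2 →σ 3
2 →τ 3 →σ 2
3 →τ 1 →σ 6
4 →τ 5 →σ 1
5 →τ 6 →σ 5
6 →τ 4 →σ 4

σ∘τ = [3 2 6 1 5 4]


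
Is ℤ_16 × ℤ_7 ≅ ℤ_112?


Comparing ℤ_16 × ℤ_7 and ℤ_112:
gcd(16,7) = 1, so ℤ_16 × ℤ_7 ≅ ℤ_112 (CRT)

Yes, ℤ_16 × ℤ_7 ≅ ℤ_112


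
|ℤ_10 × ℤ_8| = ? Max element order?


|ℤ_10 × ℤ_8| = 10 × 8 = 80
Max element order = lcm(10,8) = 40
Cyclic? No (gcd=2)

|ℤ_10×ℤ_8| = 80, max element order = 40


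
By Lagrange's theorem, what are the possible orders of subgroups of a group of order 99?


Lagrange's theorem: |H| divides |G|
|G| = 99
Divisors of 99: 1, 3, 9, 11, 33, 99

Possible subgroup orders: {1, 3, 9, 11, 33, 99}


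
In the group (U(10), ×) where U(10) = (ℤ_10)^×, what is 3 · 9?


Operation: multiplication mod 10
3 · 9 = (a × b) mod 10 with a = 3, b = 9

3 · 9 = 7


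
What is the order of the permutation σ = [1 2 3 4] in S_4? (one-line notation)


Cycle decomposition: identity (all elements fixed)
Order = 1 (identity has order 1)

ord(σ) = 1


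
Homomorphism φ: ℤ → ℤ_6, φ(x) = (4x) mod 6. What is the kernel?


Kernel = preimage of identity
ker(φ) = {x ∈ ℤ : 4x ≡ 0 (mod 6)}. gcd(4,6) = 2, so 4x ≡ 0 (mod 6) ⟺ x ≡ 0 (mod 6/2 = 3). Hence ker(φ) = 3ℤ

ker(φ) = 3ℤ


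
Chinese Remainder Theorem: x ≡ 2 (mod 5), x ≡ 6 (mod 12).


m₁ = 5, m₂ = 12, gcd = 1, so CRT applies. M = m₁·m₂ = 60
Let M₁ = M/m₁ = 12, M₂ = M/m₂ = 5
Find y₁ ≡ M₁⁻¹ (mod m₁): 12⁻¹ ≡ 3 (mod 5)
Find y₂ ≡ M₂⁻¹ (mod m₂): 5⁻¹ ≡ 5 (mod 12)
x = a₁·M₁·y₁ + a₂·M₂·y₂ = 2·12·3 + 6·5·5 = 222
Reduce mod 60: x ≡ 42
Check: 42 mod 5 = 2 ✓, 42 mod 12 = 6 ✓

x ≡ 42 (mod 60)


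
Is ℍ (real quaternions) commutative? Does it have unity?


quaternion multiplication is non-commutative (ij = k ≠ ji = -k); has unity 1; a division ring but not an integral domain since integral domains are commutative by convention
Commutative: No
Integral domain: No
Has unity: Yes

ℍ (real quaternions): Commutative=No, Unity=Yes


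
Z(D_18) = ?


Z(G) = {g ∈ G | gx = xg for all x ∈ G}
For even n, Z(D_n) = {e, r^(n/2)}: the 180° rotation r^9 commutes with every reflection and rotation

Z(D_18) = {e, r^9}


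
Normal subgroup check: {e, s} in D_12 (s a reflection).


H = {e, s} in D_12 (s a reflection)
r·s·r⁻¹ = sr⁻² ≠ s for n ≥ 3, so {e, s} is not closed under conjugation

No, not a normal subgroup


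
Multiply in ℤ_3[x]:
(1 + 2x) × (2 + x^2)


Expand and collect like terms; reduce coefficients mod 3:
x^0: 1·2 = 2 ≡ 2 (mod 3)
x^1: 1·0 + 2·2 = 4 ≡ 1 (mod 3)
x^2: 1·1 + 2·0 = 1 ≡ 1 (mod 3)
x^3: 2·1 = 2 ≡ 2 (mod 3)
Result: 2 + x + x^2 + 2x^3

f · g = 2 + x + x^2 + 2x^3


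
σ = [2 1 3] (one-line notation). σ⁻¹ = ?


To find σ⁻¹, swap domain and range:
σ(1) = 2 → σ⁻¹(2) = 1
σ(2) = 1 → σ⁻¹(1) = 2
σ(3) = 3 → σ⁻¹(3) = 3

σ⁻¹ = [2 1 3]


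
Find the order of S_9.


|S_n| = n! (number of permutations of n symbols)
|S_9| = 9! = 362880

|S_9| = 362880


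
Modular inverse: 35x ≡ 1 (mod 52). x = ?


Use the extended Euclidean algorithm to write 1 = 35·s + 52·t; then s mod 52 is the inverse.
Euclidean algorithm:
  35 = 0·52 + 35
  52 = 1·35 + 17
  35 = 2·17 + 1
  17 = 17·1 + 0
gcd(35,52) = 1
Back-substitution gives: 35·(3) + 52·(-2) = 1
So 35⁻¹ ≡ 3 ≡ 3 (mod 52)
Check: 35 × 3 = 105 ≡ 1 (mod 52) ✓

35⁻¹ ≡ 3 (mod 52)


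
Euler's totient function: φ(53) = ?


Factor n: 53 = 53
φ(n) = n · ∏(1 - 1/p) over distinct primes p | n
φ(53) = 53 · (1 - 1/53) = 52

φ(53) = 52


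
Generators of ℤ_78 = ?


g generates ℤ_n iff gcd(g,n) = 1
Prime factors of 78: 2, 3, 13
Generators are g ∈ {1,...,77} not divisible by any of these primes.
Generators: {1, 5, 7, 11, 17, 19, 23, 25, 29, 31, 35, 37, 41, 43, 47, 49, 53, 55, 59, 61, 67, 71, 73, 77}
Number of generators = φ(78) = 24

Generators of ℤ_78 = {1, 5, 7, 11, 17, 19, 23, 25, 29, 31, 35, 37, 41, 43, 47, 49, 53, 55, 59, 61, 67, 71, 73, 77}


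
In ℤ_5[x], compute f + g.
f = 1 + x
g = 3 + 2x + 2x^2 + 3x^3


Add coefficients mod 5:
x^0: 1 + 3 = 4 (mod 5)
x^1: 1 + 2 = 3 (mod 5)
x^2: 0 + 2 = 2 (mod 5)
x^3: 0 + 3 = 3 (mod 5)
Result: 4 + 3x + 2x^2 + 3x^3

f + g = 4 + 3x + 2x^2 + 3x^3


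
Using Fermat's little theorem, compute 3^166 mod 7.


Fermat's little theorem: if p is prime and gcd(a,p)=1, then a^(p-1) ≡ 1 (mod p)
p = 7 is prime, gcd(3,7) = 1
Reduce exponent: 166 mod 6 = 4
So 3^166 ≡ 3^4 (mod 7)
3^4 mod 7 = 4

3^166 ≡ 4 (mod 7)


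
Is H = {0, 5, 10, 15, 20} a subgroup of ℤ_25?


Subgroup test for H = {0, 5, 10, 15, 20} in (ℤ_25, +):
(1) 0 ∈ H? Yes
(2) Closure: for all a,b ∈ H, (a+b) mod 25 ∈ H? Yes
(3) Inverses: for all a ∈ H, -a mod 25 ∈ H? Yes

Yes, H is a subgroup of ℤ_25


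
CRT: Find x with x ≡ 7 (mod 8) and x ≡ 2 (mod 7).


m₁ = 8, m₂ = 7, gcd = 1, so CRT applies. M = m₁·m₂ = 56
Let M₁ = M/m₁ = 7, M₂ = M/m₂ = 8
Find y₁ ≡ M₁⁻¹ (mod m₁): 7⁻¹ ≡ 7 (mod 8)
Find y₂ ≡ M₂⁻¹ (mod m₂): 8⁻¹ ≡ 1 (mod 7)
x = a₁·M₁·y₁ + a₂·M₂·y₂ = 7·7·7 + 2·8·1 = 359
Reduce mod 56: x ≡ 23
Check: 23 mod 8 = 7 ✓, 23 mod 7 = 2 ✓

x ≡ 23 (mod 56)


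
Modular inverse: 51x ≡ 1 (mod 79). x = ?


Use the extended Euclidean algorithm to write 1 = 51·s + 79·t; then s mod 79 is the inverse.
Euclidean algorithm:
  51 = 0·79 + 51
  79 = 1·51 + 28
  51 = 1·28 + 23
  28 = 1·23 + 5
  23 = 4·5 + 3
  5 = 1·3 + 2
  3 = 1·2 + 1
  2 = 2·1 + 0
gcd(51,79) = 1
Back-substitution gives: 51·(31) + 79·(-20) = 1
So 51⁻¹ ≡ 31 ≡ 31 (mod 79)
Check: 51 × 31 = 1581 ≡ 1 (mod 79) ✓

51⁻¹ ≡ 31 (mod 79)


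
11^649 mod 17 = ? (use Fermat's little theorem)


Fermat's little theorem: if p is prime and gcd(a,p)=1, then a^(p-1) ≡ 1 (mod p)
p = 17 is prime, gcd(11,17) = 1
Reduce exponent: 649 mod 16 = 9
So 11^649 ≡ 11^9 (mod 17)
11^9 mod 17 = 6

11^649 ≡ 6 (mod 17)


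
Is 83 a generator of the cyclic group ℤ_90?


g generates ℤ_n iff gcd(g, n) = 1
gcd(83, 90) = 1
Since gcd = 1, 83 is a generator.

Yes, 83 generates ℤ_90


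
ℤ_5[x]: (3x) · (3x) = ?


Expand and collect like terms; reduce coefficients mod 5:
x^0: 0·0 = 0 ≡ 0 (mod 5)
x^1: 0·3 + 3·0 = 0 ≡ 0 (mod 5)
x^2: 3·3 = 9 ≡ 4 (mod 5)
Result: 4x^2

f · g = 4x^2


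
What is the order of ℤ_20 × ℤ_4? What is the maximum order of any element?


|ℤ_20 × ℤ_4| = 20 × 4 = 80
Max element order = lcm(20,4) = 20
Cyclic? No (gcd=4)

|ℤ_20×ℤ_4| = 80, max element order = 20


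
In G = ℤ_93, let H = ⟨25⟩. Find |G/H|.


|⟨25⟩| = n / gcd(25, 93) = 93 / 1 = 93
H is normal (ℤ_93 is abelian).
|G/H| = |G| / |H| = 93 / 93 = 1

|G/H| = 1


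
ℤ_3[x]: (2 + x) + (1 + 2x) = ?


Add coefficients mod 3:
x^0: 2 + 1 = 0 (mod 3)
x^1: 1 + 2 = 0 (mod 3)
Result: 0

f + g = 0


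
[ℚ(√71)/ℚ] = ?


√71 has minimal polynomial x² - 71 (irreducible over ℚ since 71 is squarefree)

[ℚ(√71)/ℚ] = 2


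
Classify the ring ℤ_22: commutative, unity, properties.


ℤ_22 is a commutative ring with unity 1; 22 = 2×11 is composite, so 2·11 ≡ 0 gives zero divisors (not an integral domain)
Commutative: Yes
Integral domain: No
Has unity: Yes

ℤ_22: Commutative=Yes, Unity=Yes


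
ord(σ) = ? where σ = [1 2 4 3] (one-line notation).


Cycle decomposition: (3 4)
Cycle lengths: 2
Order = lcm(2) = 2

ord(σ) = 2


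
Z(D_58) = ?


Z(G) = {g ∈ G | gx = xg for all x ∈ G}
For even n, Z(D_n) = {e, r^(n/2)}: the 180° rotation r^29 commutes with every reflection and rotation

Z(D_58) = {e, r^29}


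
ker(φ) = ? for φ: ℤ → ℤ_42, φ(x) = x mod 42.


Kernel = preimage of identity
ker(φ) = {x ∈ ℤ : x ≡ 0 (mod 42)} = 42ℤ = {0, ±42, ±84, ...}

ker(φ) = 42ℤ


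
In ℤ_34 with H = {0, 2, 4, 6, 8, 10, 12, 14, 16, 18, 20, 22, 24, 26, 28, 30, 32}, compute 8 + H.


8 + H = {8 + h (mod 34) : h ∈ H}
8+0=8, 8+2=10, 8+4=12, 8+6=14, 8+8=16, 8+10=18, 8+12=20, 8+14=22, 8+16=24, 8+18=26, 8+20=28, 8+22=30, 8+24=32, 8+26=0, 8+28=2, 8+30=4, 8+32=6
8 + H = {0, 2, 4, 6, 8, 10, 12, 14, 16, 18, 20, 22, 24, 26, 28, 30, 32} = 0 + H

8 + H = {0, 2, 4, 6, 8, 10, 12, 14, 16, 18, 20, 22, 24, 26, 28, 30, 32}


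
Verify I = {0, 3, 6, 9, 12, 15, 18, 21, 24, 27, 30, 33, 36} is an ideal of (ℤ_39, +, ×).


Check ideal conditions for I = {0, 3, 6, 9, 12, 15, 18, 21, 24, 27, 30, 33, 36} in ℤ_39:
(1) I is an additive subgroup? Yes
(2) For r ∈ ℤ_39 and a ∈ I: r·a ∈ I? Yes

Yes, I is an ideal of ℤ_39


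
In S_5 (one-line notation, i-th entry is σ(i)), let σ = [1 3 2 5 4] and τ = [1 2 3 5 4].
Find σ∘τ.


σ∘τ: apply τ first, then σ
1 →τ 1 →σ 1
2 →τ 2 →σ 3
3 →τ 3 →σ 2
4 →τ 5 →σ 4
5 →τ 4 →σ 5

σ∘τ = [1 3 2 4 5]


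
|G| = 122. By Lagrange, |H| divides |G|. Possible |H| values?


Lagrange's theorem: |H| divides |G|
|G| = 122
Divisors of 122: 1, 2, 61, 122

Possible subgroup orders: {1, 2, 61, 122}


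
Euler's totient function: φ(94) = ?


Factor n: 94 = 2 × 47
φ(n) = n · ∏(1 - 1/p) over distinct primes p | n
φ(94) = 94 · (1 - 1/2) · (1 - 1/47) = 46

φ(94) = 46


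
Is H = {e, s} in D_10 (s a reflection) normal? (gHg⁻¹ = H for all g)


H = {e, s} in D_10 (s a reflection)
r·s·r⁻¹ = sr⁻² ≠ s for n ≥ 3, so {e, s} is not closed under conjugation

No, not a normal subgroup


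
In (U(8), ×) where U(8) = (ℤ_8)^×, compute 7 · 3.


Operation: multiplication mod 8
7 · 3 = (a × b) mod 8 with a = 7, b = 3

7 · 3 = 5


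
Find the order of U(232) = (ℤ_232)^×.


U(n) is the group of units mod n; |U(n)| = φ(n)
|U(232)| = φ(232) = 112

|U(232) = (ℤ_232)^×| = 112


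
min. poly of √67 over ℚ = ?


√67 satisfies x² - 67 = 0, irreducible over ℚ since 67 is squarefree

Minimal polynomial: x² - 67


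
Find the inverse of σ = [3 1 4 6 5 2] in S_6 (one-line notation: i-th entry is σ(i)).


To find σ⁻¹, swap domain and range:
σ(1) = 3 → σ⁻¹(3) = 1
σ(2) = 1 → σ⁻¹(1) = 2
σ(3) = 4 → σ⁻¹(4) = 3
σ(4) = 6 → σ⁻¹(6) = 4
σ(5) = 5 → σ⁻¹(5) = 5
σ(6) = 2 → σ⁻¹(2) = 6

σ⁻¹ = [2 6 1 3 5 4]


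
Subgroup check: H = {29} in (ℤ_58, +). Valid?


Subgroup test for H = {29} in (ℤ_58, +):
(1) 0 ∈ H? No
(2) Closure: for all a,b ∈ H, (a+b) mod 58 ∈ H? No  [counterexample: 29 + 29 = 0 ∉ H]
(3) Inverses: for all a ∈ H, -a mod 58 ∈ H? Yes

No, H is not a subgroup of ℤ_58


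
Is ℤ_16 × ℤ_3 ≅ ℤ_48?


Comparing ℤ_16 × ℤ_3 and ℤ_48:
gcd(16,3) = 1, so ℤ_16 × ℤ_3 ≅ ℤ_48 (CRT)

Yes, ℤ_16 × ℤ_3 ≅ ℤ_48


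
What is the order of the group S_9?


|S_n| = n! (number of permutations of n symbols)
|S_9| = 9! = 362880

|S_9| = 362880


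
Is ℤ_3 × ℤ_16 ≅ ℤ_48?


Comparing ℤ_3 × ℤ_16 and ℤ_48:
gcd(3,16) = 1, so ℤ_3 × ℤ_16 ≅ ℤ_48 (CRT)

Yes, ℤ_3 × ℤ_16 ≅ ℤ_48


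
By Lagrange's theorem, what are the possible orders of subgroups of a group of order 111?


Lagrange's theorem: |H| divides |G|
|G| = 111
Divisors of 111: 1, 3, 37, 111

Possible subgroup orders: {1, 3, 37, 111}


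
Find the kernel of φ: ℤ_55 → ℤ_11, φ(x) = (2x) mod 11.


Kernel = preimage of identity
ker(φ) = {x ∈ ℤ_55 : 2x ≡ 0 (mod 11)}. Since 11 | 55, φ is well-defined. The kernel is the cyclic subgroup ⟨11⟩ of ℤ_55 (order 5), i.e. {0, 11, 22, 33, 44}

ker(φ) = {0, 11, 22, 33, 44}


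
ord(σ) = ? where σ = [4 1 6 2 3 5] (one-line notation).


Cycle decomposition: (1 4 2) (3 6 5)
Cycle lengths: 3, 3
Order = lcm(3, 3) = 3

ord(σ) = 3


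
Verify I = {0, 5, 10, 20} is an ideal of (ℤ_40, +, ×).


Check ideal conditions for I = {0, 5, 10, 20} in ℤ_40:
(1) I is an additive subgroup? No
(2) For r ∈ ℤ_40 and a ∈ I: r·a ∈ I? No  [counterexample: r=3, a=5, r·a mod 40 = 15 ∉ I]

No, I is not an ideal of ℤ_40


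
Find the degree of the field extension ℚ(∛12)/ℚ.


∛12 has minimal polynomial x³ - 12 (irreducible over ℚ since 12 is not a perfect cube)

[ℚ(∛12)/ℚ] = 3


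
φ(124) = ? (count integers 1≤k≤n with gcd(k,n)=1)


Factor n: 124 = 2^2 × 31
φ(n) = n · ∏(1 - 1/p) over distinct primes p | n
φ(124) = 124 · (1 - 1/2) · (1 - 1/31) = 60

φ(124) = 60


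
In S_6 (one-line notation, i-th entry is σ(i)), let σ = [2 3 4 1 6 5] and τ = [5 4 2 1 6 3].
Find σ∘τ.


σ∘τ: apply τ first, then σ
1 →τ 5 →σ 6
2 →τ 4 →σ 1
3 →τ 2 →σ 3
4 →τ 1 →σ 2
5 →τ 6 →σ 5
6 →τ 3 →σ 4

σ∘τ = [6 1 3 2 5 4]


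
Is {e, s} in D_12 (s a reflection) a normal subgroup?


H = {e, s} in D_12 (s a reflection)
r·s·r⁻¹ = sr⁻² ≠ s for n ≥ 3, so {e, s} is not closed under conjugation

No, not a normal subgroup


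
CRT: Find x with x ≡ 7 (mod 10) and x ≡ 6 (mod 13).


m₁ = 10, m₂ = 13, gcd = 1, so CRT applies. M = m₁·m₂ = 130
Let M₁ = M/m₁ = 13, M₂ = M/m₂ = 10
Find y₁ ≡ M₁⁻¹ (mod m₁): 13⁻¹ ≡ 7 (mod 10)
Find y₂ ≡ M₂⁻¹ (mod m₂): 10⁻¹ ≡ 4 (mod 13)
x = a₁·M₁·y₁ + a₂·M₂·y₂ = 7·13·7 + 6·10·4 = 877
Reduce mod 130: x ≡ 97
Check: 97 mod 10 = 7 ✓, 97 mod 13 = 6 ✓

x ≡ 97 (mod 130)


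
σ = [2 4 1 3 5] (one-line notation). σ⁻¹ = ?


To find σ⁻¹, swap domain and range:
σ(1) = 2 → σ⁻¹(2) = 1
σ(2) = 4 → σ⁻¹(4) = 2
σ(3) = 1 → σ⁻¹(1) = 3
σ(4) = 3 → σ⁻¹(3) = 4
σ(5) = 5 → σ⁻¹(5) = 5

σ⁻¹ = [3 1 4 2 5]


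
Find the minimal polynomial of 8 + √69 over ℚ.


Let α = 8 + √69. Then α - 8 = √69, so (α - 8)² = 69, giving α² - 16α - 5 = 0. Degree 2 and α ∉ ℚ, so this is the minimal polynomial.

Minimal polynomial: x² - 16x - 5


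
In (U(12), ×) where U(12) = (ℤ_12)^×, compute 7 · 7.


Operation: multiplication mod 12
7 · 7 = (a × b) mod 12 with a = 7, b = 7

7 · 7 = 1


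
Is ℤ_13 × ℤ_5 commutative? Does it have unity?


Direct product ring; commutative with unity (1,1); but (1,0)·(0,1) = (0,0) gives zero divisors, so not an integral domain
Commutative: Yes
Integral domain: No
Has unity: Yes

ℤ_13 × ℤ_5: Commutative=Yes, Unity=Yes


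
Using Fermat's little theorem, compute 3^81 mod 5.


Fermat's little theorem: if p is prime and gcd(a,p)=1, then a^(p-1) ≡ 1 (mod p)
p = 5 is prime, gcd(3,5) = 1
Reduce exponent: 81 mod 4 = 1
So 3^81 ≡ 3^1 (mod 5)
3^1 mod 5 = 3

3^81 ≡ 3 (mod 5)


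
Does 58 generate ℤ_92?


g generates ℤ_n iff gcd(g, n) = 1
gcd(58, 92) = 2
Since gcd = 2 ≠ 1, ⟨58⟩ has order 46 < 92, so 58 is not a generator.

No, 58 does not generate ℤ_92


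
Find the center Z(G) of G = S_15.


Z(G) = {g ∈ G | gx = xg for all x ∈ G}
S_n is non-abelian for n ≥ 3; Z(S_15) is trivial

Z(S_15) = {e}


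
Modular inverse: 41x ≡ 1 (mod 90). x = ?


Use the extended Euclidean algorithm to write 1 = 41·s + 90·t; then s mod 90 is the inverse.
Euclidean algorithm:
  41 = 0·90 + 41
  90 = 2·41 + 8
  41 = 5·8 + 1
  8 = 8·1 + 0
gcd(41,90) = 1
Back-substitution gives: 41·(11) + 90·(-5) = 1
So 41⁻¹ ≡ 11 ≡ 11 (mod 90)
Check: 41 × 11 = 451 ≡ 1 (mod 90) ✓

41⁻¹ ≡ 11 (mod 90)


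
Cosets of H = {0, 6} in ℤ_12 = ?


H = {0, 6}, |H| = 2
Number of cosets = |G|/|H| = 12/2 = 6
0 + H = {0, 6}
1 + H = {1, 7}
2 + H = {2, 8}
3 + H = {3, 9}
4 + H = {4, 10}
5 + H = {5, 11}

Cosets: 0+H={0,6}; 1+H={1,7}; 2+H={2,8}; 3+H={3,9}; 4+H={4,10}; 5+H={5,11}


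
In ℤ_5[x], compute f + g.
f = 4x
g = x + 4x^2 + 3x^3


Add coefficients mod 5:
x^0: 0 + 0 = 0 (mod 5)
x^1: 4 + 1 = 0 (mod 5)
x^2: 0 + 4 = 4 (mod 5)
x^3: 0 + 3 = 3 (mod 5)
Result: 4x^2 + 3x^3

f + g = 4x^2 + 3x^3


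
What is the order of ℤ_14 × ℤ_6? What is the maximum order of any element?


|ℤ_14 × ℤ_6| = 14 × 6 = 84
Max element order = lcm(14,6) = 42
Cyclic? No (gcd=2)

|ℤ_14×ℤ_6| = 84, max element order = 42


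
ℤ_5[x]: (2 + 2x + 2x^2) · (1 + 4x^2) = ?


Expand and collect like terms; reduce coefficients mod 5:
x^0: 2·1 = 2 ≡ 2 (mod 5)
x^1: 2·0 + 2·1 = 2 ≡ 2 (mod 5)
x^2: 2·4 + 2·0 + 2·1 = 10 ≡ 0 (mod 5)
x^3: 2·4 + 2·0 = 8 ≡ 3 (mod 5)
x^4: 2·4 = 8 ≡ 3 (mod 5)
Result: 2 + 2x + 3x^3 + 3x^4

f · g = 2 + 2x + 3x^3 + 3x^4


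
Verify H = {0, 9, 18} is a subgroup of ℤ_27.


Subgroup test for H = {0, 9, 18} in (ℤ_27, +):
(1) 0 ∈ H? Yes
(2) Closure: for all a,b ∈ H, (a+b) mod 27 ∈ H? Yes
(3) Inverses: for all a ∈ H, -a mod 27 ∈ H? Yes

Yes, H is a subgroup of ℤ_27


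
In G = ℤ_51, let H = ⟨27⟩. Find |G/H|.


|⟨27⟩| = n / gcd(27, 51) = 51 / 3 = 17
H is normal (ℤ_51 is abelian).
|G/H| = |G| / |H| = 51 / 17 = 3

|G/H| = 3


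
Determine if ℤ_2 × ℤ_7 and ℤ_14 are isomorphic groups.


Comparing ℤ_2 × ℤ_7 and ℤ_14:
gcd(2,7) = 1, so ℤ_2 × ℤ_7 ≅ ℤ_14 (CRT)

Yes, ℤ_2 × ℤ_7 ≅ ℤ_14


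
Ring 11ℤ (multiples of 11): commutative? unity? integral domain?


11ℤ is a commutative ring under +,× but has no multiplicative identity (1 ∉ 11ℤ); it has no zero divisors, but without unity it is not an integral domain
Commutative: Yes
Integral domain: No
Has unity: No

11ℤ (multiples of 11): Commutative=Yes, Unity=No


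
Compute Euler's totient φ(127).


Factor n: 127 = 127
φ(n) = n · ∏(1 - 1/p) over distinct primes p | n
φ(127) = 127 · (1 - 1/127) = 126

φ(127) = 126


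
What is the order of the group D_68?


|D_n| = 2n (n rotations and n reflections)
|D_68| = 2×68 = 136

|D_68| = 136


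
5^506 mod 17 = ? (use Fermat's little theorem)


Fermat's little theorem: if p is prime and gcd(a,p)=1, then a^(p-1) ≡ 1 (mod p)
p = 17 is prime, gcd(5,17) = 1
Reduce exponent: 506 mod 16 = 10
So 5^506 ≡ 5^10 (mod 17)
5^10 mod 17 = 9

5^506 ≡ 9 (mod 17)


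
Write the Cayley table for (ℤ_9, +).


Elements: {0, 1, 2, 3, 4, 5, 6, 7, 8}
Operation: addition mod 9
Entry (a, b) = (a + b) mod 9

Cayley table:
  | 0 | 1 | 2 | 3 | 4 | 5 | 6 | 7 | 8
0 | 0 | 1 | 2 | 3 | 4 | 5 | 6 | 7 | 8
1 | 1 | 2 | 3 | 4 | 5 | 6 | 7 | 8 | 0
2 | 2 | 3 | 4 | 5 | 6 | 7 | 8 | 0 | 1
3 | 3 | 4 | 5 | 6 | 7 | 8 | 0 | 1 | 2
4 | 4 | 5 | 6 | 7 | 8 | 0 | 1 | 2 | 3
5 | 5 | 6 | 7 | 8 | 0 | 1 | 2 | 3 | 4
6 | 6 | 7 | 8 | 0 | 1 | 2 | 3 | 4 | 5
7 | 7 | 8 | 0 | 1 | 2 | 3 | 4 | 5 | 6
8 | 8 | 0 | 1 | 2 | 3 | 4 | 5 | 6 | 7


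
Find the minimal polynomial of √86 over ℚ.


√86 satisfies x² - 86 = 0, irreducible over ℚ since 86 is squarefree

Minimal polynomial: x² - 86


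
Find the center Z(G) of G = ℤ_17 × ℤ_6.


Z(G) = {g ∈ G | gx = xg for all x ∈ G}
Direct product of abelian groups is abelian, so Z(G) = G

Z(ℤ_17 × ℤ_6) = ℤ_17 × ℤ_6


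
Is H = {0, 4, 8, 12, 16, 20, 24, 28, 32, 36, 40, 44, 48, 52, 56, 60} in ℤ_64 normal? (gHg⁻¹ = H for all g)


H = {0, 4, 8, 12, 16, 20, 24, 28, 32, 36, 40, 44, 48, 52, 56, 60} in ℤ_64
ℤ_64 is abelian; every subgroup of an abelian group is normal

Yes, normal subgroup


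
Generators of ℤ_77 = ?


g generates ℤ_n iff gcd(g,n) = 1
Prime factors of 77: 7, 11
Generators are g ∈ {1,...,76} not divisible by any of these primes.
Generators: {1, 2, 3, 4, 5, 6, 8, 9, 10, 12, 13, 15, 16, 17, 18, 19, 20, 23, 24, 25, 26, 27, 29, 30, 31, 32, 34, 36, 37, 38, 39, 40, 41, 43, 45, 46, 47, 48, 50, 51, 52, 53, 54, 57, 58, 59, 60, 61, 62, 64, 65, 67, 68, 69, 71, 72, 73, 74, 75, 76}
Number of generators = φ(77) = 60

Generators of ℤ_77 = {1, 2, 3, 4, 5, 6, 8, 9, 10, 12, 13, 15, 16, 17, 18, 19, 20, 23, 24, 25, 26, 27, 29, 30, 31, 32, 34, 36, 37, 38, 39, 40, 41, 43, 45, 46, 47, 48, 50, 51, 52, 53, 54, 57, 58, 59, 60, 61, 62, 64, 65, 67, 68, 69, 71, 72, 73, 74, 75, 76}


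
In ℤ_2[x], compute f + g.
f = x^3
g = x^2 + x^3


Add coefficients mod 2:
x^0: 0 + 0 = 0 (mod 2)
x^1: 0 + 0 = 0 (mod 2)
x^2: 0 + 1 = 1 (mod 2)
x^3: 1 + 1 = 0 (mod 2)
Result: x^2

f + g = x^2


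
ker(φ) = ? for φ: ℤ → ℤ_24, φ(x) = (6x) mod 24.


Kernel = preimage of identity
ker(φ) = {x ∈ ℤ : 6x ≡ 0 (mod 24)}. gcd(6,24) = 6, so 6x ≡ 0 (mod 24) ⟺ x ≡ 0 (mod 24/6 = 4). Hence ker(φ) = 4ℤ

ker(φ) = 4ℤ


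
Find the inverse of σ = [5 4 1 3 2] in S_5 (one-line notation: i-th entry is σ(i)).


To find σ⁻¹, swap domain and range:
σ(1) = 5 → σ⁻¹(5) = 1
σ(2) = 4 → σ⁻¹(4) = 2
σ(3) = 1 → σ⁻¹(1) = 3
σ(4) = 3 → σ⁻¹(3) = 4
σ(5) = 2 → σ⁻¹(2) = 5

σ⁻¹ = [3 5 4 2 1]


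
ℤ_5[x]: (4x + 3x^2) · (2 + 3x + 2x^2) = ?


Expand and collect like terms; reduce coefficients mod 5:
x^0: 0·2 = 0 ≡ 0 (mod 5)
x^1: 0·3 + 4·2 = 8 ≡ 3 (mod 5)
x^2: 0·2 + 4·3 + 3·2 = 18 ≡ 3 (mod 5)
x^3: 4·2 + 3·3 = 17 ≡ 2 (mod 5)
x^4: 3·2 = 6 ≡ 1 (mod 5)
Result: 3x + 3x^2 + 2x^3 + x^4

f · g = 3x + 3x^2 + 2x^3 + x^4


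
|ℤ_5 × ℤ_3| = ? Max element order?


|ℤ_5 × ℤ_3| = 5 × 3 = 15
Max element order = lcm(5,3) = 15
Cyclic? Yes (gcd=1)

|ℤ_5×ℤ_3| = 15, max element order = 15


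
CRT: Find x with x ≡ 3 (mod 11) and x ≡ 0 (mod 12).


m₁ = 11, m₂ = 12, gcd = 1, so CRT applies. M = m₁·m₂ = 132
Let M₁ = M/m₁ = 12, M₂ = M/m₂ = 11
Find y₁ ≡ M₁⁻¹ (mod m₁): 12⁻¹ ≡ 1 (mod 11)
Find y₂ ≡ M₂⁻¹ (mod m₂): 11⁻¹ ≡ 11 (mod 12)
x = a₁·M₁·y₁ + a₂·M₂·y₂ = 3·12·1 + 0·11·11 = 36
Reduce mod 132: x ≡ 36
Check: 36 mod 11 = 3 ✓, 36 mod 12 = 0 ✓

x ≡ 36 (mod 132)


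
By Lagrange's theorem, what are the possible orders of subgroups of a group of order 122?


Lagrange's theorem: |H| divides |G|
|G| = 122
Divisors of 122: 1, 2, 61, 122

Possible subgroup orders: {1, 2, 61, 122}


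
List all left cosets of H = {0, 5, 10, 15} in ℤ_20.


H = {0, 5, 10, 15}, |H| = 4
Number of cosets = |G|/|H| = 20/4 = 5
0 + H = {0, 5, 10, 15}
1 + H = {1, 6, 11, 16}
2 + H = {2, 7, 12, 17}
3 + H = {3, 8, 13, 18}
4 + H = {4, 9, 14, 19}

Cosets: 0+H={0,5,10,15}; 1+H={1,6,11,16}; 2+H={2,7,12,17}; 3+H={3,8,13,18}; 4+H={4,9,14,19}


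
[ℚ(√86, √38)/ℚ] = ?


[ℚ(√86,√38):ℚ] = [ℚ(√86,√38):ℚ(√86)]·[ℚ(√86):ℚ] = 2·2 = 4

[ℚ(√86, √38)/ℚ] = 4


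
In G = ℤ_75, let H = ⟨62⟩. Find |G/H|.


|⟨62⟩| = n / gcd(62, 75) = 75 / 1 = 75
H is normal (ℤ_75 is abelian).
|G/H| = |G| / |H| = 75 / 75 = 1

|G/H| = 1


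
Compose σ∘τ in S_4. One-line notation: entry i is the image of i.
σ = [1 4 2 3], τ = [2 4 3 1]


σ∘τ: apply τ first, then σ
1 →τ 2 →σ 4
2 →τ 4 →σ 3
3 →τ 3 →σ 2
4 →τ 1 →σ 1

σ∘τ = [4 3 2 1]


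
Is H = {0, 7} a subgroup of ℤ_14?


Subgroup test for H = {0, 7} in (ℤ_14, +):
(1) 0 ∈ H? Yes
(2) Closure: for all a,b ∈ H, (a+b) mod 14 ∈ H? Yes
(3) Inverses: for all a ∈ H, -a mod 14 ∈ H? Yes

Yes, H is a subgroup of ℤ_14


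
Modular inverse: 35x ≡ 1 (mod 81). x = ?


Use the extended Euclidean algorithm to write 1 = 35·s + 81·t; then s mod 81 is the inverse.
Euclidean algorithm:
  35 = 0·81 + 35
  81 = 2·35 + 11
  35 = 3·11 + 2
  11 = 5·2 + 1
  2 = 2·1 + 0
gcd(35,81) = 1
Back-substitution gives: 35·(-37) + 81·(16) = 1
So 35⁻¹ ≡ -37 ≡ 44 (mod 81)
Check: 35 × 44 = 1540 ≡ 1 (mod 81) ✓

35⁻¹ ≡ 44 (mod 81)


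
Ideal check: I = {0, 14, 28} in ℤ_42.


Check ideal conditions for I = {0, 14, 28} in ℤ_42:
(1) I is an additive subgroup? Yes
(2) For r ∈ ℤ_42 and a ∈ I: r·a ∈ I? Yes

Yes, I is an ideal of ℤ_42


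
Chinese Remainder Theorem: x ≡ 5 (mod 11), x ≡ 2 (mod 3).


m₁ = 11, m₂ = 3, gcd = 1, so CRT applies. M = m₁·m₂ = 33
Let M₁ = M/m₁ = 3, M₂ = M/m₂ = 11
Find y₁ ≡ M₁⁻¹ (mod m₁): 3⁻¹ ≡ 4 (mod 11)
Find y₂ ≡ M₂⁻¹ (mod m₂): 11⁻¹ ≡ 2 (mod 3)
x = a₁·M₁·y₁ + a₂·M₂·y₂ = 5·3·4 + 2·11·2 = 104
Reduce mod 33: x ≡ 5
Check: 5 mod 11 = 5 ✓, 5 mod 3 = 2 ✓

x ≡ 5 (mod 33)


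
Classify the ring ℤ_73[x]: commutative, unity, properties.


ℤ_73 is a field (n prime), so ℤ_73[x] is a commutative integral domain with unity
Commutative: Yes
Integral domain: Yes
Has unity: Yes

ℤ_73[x]: Commutative=Yes, Unity=Yes


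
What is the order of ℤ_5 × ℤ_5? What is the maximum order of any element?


|ℤ_5 × ℤ_5| = 5 × 5 = 25
Max element order = lcm(5,5) = 5
Cyclic? No (gcd=5)

|ℤ_5×ℤ_5| = 25, max element order = 5


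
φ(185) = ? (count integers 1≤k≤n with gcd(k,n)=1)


Factor n: 185 = 5 × 37
φ(n) = n · ∏(1 - 1/p) over distinct primes p | n
φ(185) = 185 · (1 - 1/5) · (1 - 1/37) = 144

φ(185) = 144


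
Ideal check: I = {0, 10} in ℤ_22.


Check ideal conditions for I = {0, 10} in ℤ_22:
(1) I is an additive subgroup? No
(2) For r ∈ ℤ_22 and a ∈ I: r·a ∈ I? No  [counterexample: r=2, a=10, r·a mod 22 = 20 ∉ I]

No, I is not an ideal of ℤ_22


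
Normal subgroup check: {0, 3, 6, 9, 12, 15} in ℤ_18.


H = {0, 3, 6, 9, 12, 15} in ℤ_18
ℤ_18 is abelian; every subgroup of an abelian group is normal

Yes, normal subgroup


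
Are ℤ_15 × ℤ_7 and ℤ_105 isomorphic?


Comparing ℤ_15 × ℤ_7 and ℤ_105:
gcd(15,7) = 1, so ℤ_15 × ℤ_7 ≅ ℤ_105 (CRT)

Yes, ℤ_15 × ℤ_7 ≅ ℤ_105


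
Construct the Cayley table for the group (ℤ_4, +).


Elements: {0, 1, 2, 3}
Operation: addition mod 4
Entry (a, b) = (a + b) mod 4

Cayley table:
  | 0 | 1 | 2 | 3
0 | 0 | 1 | 2 | 3
1 | 1 | 2 | 3 | 0
2 | 2 | 3 | 0 | 1
3 | 3 | 0 | 1 | 2


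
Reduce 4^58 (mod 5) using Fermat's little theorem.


Fermat's little theorem: if p is prime and gcd(a,p)=1, then a^(p-1) ≡ 1 (mod p)
p = 5 is prime, gcd(4,5) = 1
Reduce exponent: 58 mod 4 = 2
So 4^58 ≡ 4^2 (mod 5)
4^2 mod 5 = 1

4^58 ≡ 1 (mod 5)


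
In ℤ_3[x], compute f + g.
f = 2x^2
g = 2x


Add coefficients mod 3:
x^0: 0 + 0 = 0 (mod 3)
x^1: 0 + 2 = 2 (mod 3)
x^2: 2 + 0 = 2 (mod 3)
Result: 2x + 2x^2

f + g = 2x + 2x^2


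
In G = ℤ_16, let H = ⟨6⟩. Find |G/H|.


|⟨6⟩| = n / gcd(6, 16) = 16 / 2 = 8
H is normal (ℤ_16 is abelian).
|G/H| = |G| / |H| = 16 / 8 = 2

|G/H| = 2


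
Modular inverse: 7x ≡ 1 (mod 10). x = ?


Use the extended Euclidean algorithm to write 1 = 7·s + 10·t; then s mod 10 is the inverse.
Euclidean algorithm:
  7 = 0·10 + 7
  10 = 1·7 + 3
  7 = 2·3 + 1
  3 = 3·1 + 0
gcd(7,10) = 1
Back-substitution gives: 7·(3) + 10·(-2) = 1
So 7⁻¹ ≡ 3 ≡ 3 (mod 10)
Check: 7 × 3 = 21 ≡ 1 (mod 10) ✓

7⁻¹ ≡ 3 (mod 10)


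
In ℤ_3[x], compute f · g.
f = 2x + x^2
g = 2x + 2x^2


Expand and collect like terms; reduce coefficients mod 3:
x^0: 0·0 = 0 ≡ 0 (mod 3)
x^1: 0·2 + 2·0 = 0 ≡ 0 (mod 3)
x^2: 0·2 + 2·2 + 1·0 = 4 ≡ 1 (mod 3)
x^3: 2·2 + 1·2 = 6 ≡ 0 (mod 3)
x^4: 1·2 = 2 ≡ 2 (mod 3)
Result: x^2 + 2x^4

f · g = x^2 + 2x^4


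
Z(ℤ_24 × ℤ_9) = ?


Z(G) = {g ∈ G | gx = xg for all x ∈ G}
Direct product of abelian groups is abelian, so Z(G) = G

Z(ℤ_24 × ℤ_9) = ℤ_24 × ℤ_9


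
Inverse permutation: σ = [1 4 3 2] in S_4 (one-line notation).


To find σ⁻¹, swap domain and range:
σ(1) = 1 → σ⁻¹(1) = 1
σ(2) = 4 → σ⁻¹(4) = 2
σ(3) = 3 → σ⁻¹(3) = 3
σ(4) = 2 → σ⁻¹(2) = 4

σ⁻¹ = [1 4 3 2]


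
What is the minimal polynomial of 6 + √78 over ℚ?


Let α = 6 + √78. Then α - 6 = √78, so (α - 6)² = 78, giving α² - 12α - 42 = 0. Degree 2 and α ∉ ℚ, so this is the minimal polynomial.

Minimal polynomial: x² - 12x - 42


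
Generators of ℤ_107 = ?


g generates ℤ_n iff gcd(g,n) = 1
Prime factors of 107: 107
Generators are g ∈ {1,...,106} not divisible by any of these primes.
Generators: {1, 2, 3, 4, 5, 6, 7, 8, 9, 10, 11, 12, 13, 14, 15, 16, 17, 18, 19, 20, 21, 22, 23, 24, 25, 26, 27, 28, 29, 30, 31, 32, 33, 34, 35, 36, 37, 38, 39, 40, 41, 42, 43, 44, 45, 46, 47, 48, 49, 50, 51, 52, 53, 54, 55, 56, 57, 58, 59, 60, 61, 62, 63, 64, 65, 66, 67, 68, 69, 70, 71, 72, 73, 74, 75, 76, 77, 78, 79, 80, 81, 82, 83, 84, 85, 86, 87, 88, 89, 90, 91, 92, 93, 94, 95, 96, 97, 98, 99, 100, 101, 102, 103, 104, 105, 106}
Number of generators = φ(107) = 106

Generators of ℤ_107 = {1, 2, 3, 4, 5, 6, 7, 8, 9, 10, 11, 12, 13, 14, 15, 16, 17, 18, 19, 20, 21, 22, 23, 24, 25, 26, 27, 28, 29, 30, 31, 32, 33, 34, 35, 36, 37, 38, 39, 40, 41, 42, 43, 44, 45, 46, 47, 48, 49, 50, 51, 52, 53, 54, 55, 56, 57, 58, 59, 60, 61, 62, 63, 64, 65, 66, 67, 68, 69, 70, 71, 72, 73, 74, 75, 76, 77, 78, 79, 80, 81, 82, 83, 84, 85, 86, 87, 88, 89, 90, 91, 92, 93, 94, 95, 96, 97, 98, 99, 100, 101, 102, 103, 104, 105, 106}


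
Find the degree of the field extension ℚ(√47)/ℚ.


√47 has minimal polynomial x² - 47 (irreducible over ℚ since 47 is squarefree)

[ℚ(√47)/ℚ] = 2


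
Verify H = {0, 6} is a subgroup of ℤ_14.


Subgroup test for H = {0, 6} in (ℤ_14, +):
(1) 0 ∈ H? Yes
(2) Closure: for all a,b ∈ H, (a+b) mod 14 ∈ H? No  [counterexample: 6 + 6 = 12 ∉ H]
(3) Inverses: for all a ∈ H, -a mod 14 ∈ H? No

No, H is not a subgroup of ℤ_14


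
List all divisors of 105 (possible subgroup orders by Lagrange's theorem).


Lagrange's theorem: |H| divides |G|
|G| = 105
Divisors of 105: 1, 3, 5, 7, 15, 21, 35, 105

Possible subgroup orders: {1, 3, 5, 7, 15, 21, 35, 105}


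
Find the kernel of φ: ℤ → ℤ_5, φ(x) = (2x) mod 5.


Kernel = preimage of identity
ker(φ) = {x ∈ ℤ : 2x ≡ 0 (mod 5)}. gcd(2,5) = 1, so 2x ≡ 0 (mod 5) ⟺ x ≡ 0 (mod 5/1 = 5). Hence ker(φ) = 5ℤ

ker(φ) = 5ℤ


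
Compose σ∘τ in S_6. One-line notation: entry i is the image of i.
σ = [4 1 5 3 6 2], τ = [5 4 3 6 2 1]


σ∘τ: apply τ first, then σ
1 →τ 5 →σ 6
2 →τ 4 →σ 3
3 →τ 3 →σ 5
4 →τ 6 →σ 2
5 →τ 2 →σ 1
6 →τ 1 →σ 4

σ∘τ = [6 3 5 2 1 4]


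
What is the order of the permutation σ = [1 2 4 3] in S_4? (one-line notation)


Cycle decomposition: (3 4)
Cycle lengths: 2
Order = lcm(2) = 2

ord(σ) = 2


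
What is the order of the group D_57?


|D_n| = 2n (n rotations and n reflections)
|D_57| = 2×57 = 114

|D_57| = 114


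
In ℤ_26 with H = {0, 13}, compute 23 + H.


23 + H = {23 + h (mod 26) : h ∈ H}
23+0=23, 23+13=10
23 + H = {10, 23} = 10 + H

23 + H = {10, 23}


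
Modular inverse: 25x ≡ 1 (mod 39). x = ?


Use the extended Euclidean algorithm to write 1 = 25·s + 39·t; then s mod 39 is the inverse.
Euclidean algorithm:
  25 = 0·39 + 25
  39 = 1·25 + 14
  25 = 1·14 + 11
  14 = 1·11 + 3
  11 = 3·3 + 2
  3 = 1·2 + 1
  2 = 2·1 + 0
gcd(25,39) = 1
Back-substitution gives: 25·(-14) + 39·(9) = 1
So 25⁻¹ ≡ -14 ≡ 25 (mod 39)
Check: 25 × 25 = 625 ≡ 1 (mod 39) ✓

25⁻¹ ≡ 25 (mod 39)


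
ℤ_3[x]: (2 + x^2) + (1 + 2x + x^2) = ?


Add coefficients mod 3:
x^0: 2 + 1 = 0 (mod 3)
x^1: 0 + 2 = 2 (mod 3)
x^2: 1 + 1 = 2 (mod 3)
Result: 2x + 2x^2

f + g = 2x + 2x^2


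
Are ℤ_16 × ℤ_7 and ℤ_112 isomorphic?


Comparing ℤ_16 × ℤ_7 and ℤ_112:
gcd(16,7) = 1, so ℤ_16 × ℤ_7 ≅ ℤ_112 (CRT)

Yes, ℤ_16 × ℤ_7 ≅ ℤ_112


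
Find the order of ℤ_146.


ℤ_n has n elements.

|ℤ_146| = 146


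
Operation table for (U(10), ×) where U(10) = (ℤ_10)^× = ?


Elements: {1, 3, 7, 9}
Operation: multiplication mod 10
Entry (a, b) = (a × b) mod 10

Cayley table:
  | 1 | 3 | 7 | 9
1 | 1 | 3 | 7 | 9
3 | 3 | 9 | 1 | 7
7 | 7 | 1 | 9 | 3
9 | 9 | 7 | 3 | 1


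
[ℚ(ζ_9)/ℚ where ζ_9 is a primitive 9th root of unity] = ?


[ℚ(ζ_n):ℚ] = deg Φ_n(x) = φ(n). Here φ(9) = 6

[ℚ(ζ_9)/ℚ where ζ_9 is a primitive 9th root of unity] = 6


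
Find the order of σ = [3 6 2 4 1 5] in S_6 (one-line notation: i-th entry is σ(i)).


Cycle decomposition: (1 3 2 6 5)
Cycle lengths: 5
Order = lcm(5) = 5

ord(σ) = 5


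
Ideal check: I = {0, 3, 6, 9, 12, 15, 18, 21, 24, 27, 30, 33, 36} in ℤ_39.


Check ideal conditions for I = {0, 3, 6, 9, 12, 15, 18, 21, 24, 27, 30, 33, 36} in ℤ_39:
(1) I is an additive subgroup? Yes
(2) For r ∈ ℤ_39 and a ∈ I: r·a ∈ I? Yes

Yes, I is an ideal of ℤ_39


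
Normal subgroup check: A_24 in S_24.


H = A_24 in S_24
A_24 has index 2 in S_24, and every subgroup of index 2 is normal

Yes, normal subgroup


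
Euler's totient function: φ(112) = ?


Factor n: 112 = 2^4 × 7
φ(n) = n · ∏(1 - 1/p) over distinct primes p | n
φ(112) = 112 · (1 - 1/2) · (1 - 1/7) = 48

φ(112) = 48


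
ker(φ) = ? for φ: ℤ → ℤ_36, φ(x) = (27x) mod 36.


Kernel = preimage of identity
ker(φ) = {x ∈ ℤ : 27x ≡ 0 (mod 36)}. gcd(27,36) = 9, so 27x ≡ 0 (mod 36) ⟺ x ≡ 0 (mod 36/9 = 4). Hence ker(φ) = 4ℤ

ker(φ) = 4ℤ


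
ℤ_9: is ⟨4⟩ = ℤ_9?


g generates ℤ_n iff gcd(g, n) = 1
gcd(4, 9) = 1
Since gcd = 1, 4 is a generator.

Yes, 4 generates ℤ_9


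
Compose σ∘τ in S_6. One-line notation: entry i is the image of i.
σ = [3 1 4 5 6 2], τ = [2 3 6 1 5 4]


σ∘τ: apply τ first, then σ
1 →τ 2 →σ 1
2 →τ 3 →σ 4
3 →τ 6 →σ 2
4 →τ 1 →σ 3
5 →τ 5 →σ 6
6 →τ 4 →σ 5

σ∘τ = [1 4 2 3 6 5]


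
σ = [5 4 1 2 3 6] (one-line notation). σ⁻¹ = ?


To find σ⁻¹, swap domain and range:
σ(1) = 5 → σ⁻¹(5) = 1
σ(2) = 4 → σ⁻¹(4) = 2
σ(3) = 1 → σ⁻¹(1) = 3
σ(4) = 2 → σ⁻¹(2) = 4
σ(5) = 3 → σ⁻¹(3) = 5
σ(6) = 6 → σ⁻¹(6) = 6

σ⁻¹ = [3 4 5 2 1 6]


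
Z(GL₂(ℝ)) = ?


Z(G) = {g ∈ G | gx = xg for all x ∈ G}
Only scalar multiples of the identity commute with all invertible matrices

Z(GL₂(ℝ)) = {aI : a ∈ ℝ, a ≠ 0}


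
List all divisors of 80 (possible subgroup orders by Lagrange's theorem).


Lagrange's theorem: |H| divides |G|
|G| = 80
Divisors of 80: 1, 2, 4, 5, 8, 10, 16, 20, 40, 80

Possible subgroup orders: {1, 2, 4, 5, 8, 10, 16, 20, 40, 80}


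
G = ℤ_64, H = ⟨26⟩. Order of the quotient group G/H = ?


|⟨26⟩| = n / gcd(26, 64) = 64 / 2 = 32
H is normal (ℤ_64 is abelian).
|G/H| = |G| / |H| = 64 / 32 = 2

|G/H| = 2


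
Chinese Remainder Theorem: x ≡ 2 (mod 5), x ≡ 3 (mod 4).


m₁ = 5, m₂ = 4, gcd = 1, so CRT applies. M = m₁·m₂ = 20
Let M₁ = M/m₁ = 4, M₂ = M/m₂ = 5
Find y₁ ≡ M₁⁻¹ (mod m₁): 4⁻¹ ≡ 4 (mod 5)
Find y₂ ≡ M₂⁻¹ (mod m₂): 5⁻¹ ≡ 1 (mod 4)
x = a₁·M₁·y₁ + a₂·M₂·y₂ = 2·4·4 + 3·5·1 = 47
Reduce mod 20: x ≡ 7
Check: 7 mod 5 = 2 ✓, 7 mod 4 = 3 ✓

x ≡ 7 (mod 20)


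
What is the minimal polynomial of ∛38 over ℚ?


∛38 satisfies x³ - 38 = 0, irreducible over ℚ (no rational root; 38 is not a perfect cube)

Minimal polynomial: x³ - 38


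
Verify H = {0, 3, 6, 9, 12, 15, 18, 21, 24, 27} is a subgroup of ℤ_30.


Subgroup test for H = {0, 3, 6, 9, 12, 15, 18, 21, 24, 27} in (ℤ_30, +):
(1) 0 ∈ H? Yes
(2) Closure: for all a,b ∈ H, (a+b) mod 30 ∈ H? Yes
(3) Inverses: for all a ∈ H, -a mod 30 ∈ H? Yes

Yes, H is a subgroup of ℤ_30


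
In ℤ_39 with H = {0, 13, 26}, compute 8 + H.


8 + H = {8 + h (mod 39) : h ∈ H}
8+0=8, 8+13=21, 8+26=34

8 + H = {8, 21, 34}


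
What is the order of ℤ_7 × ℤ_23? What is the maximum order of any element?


|ℤ_7 × ℤ_23| = 7 × 23 = 161
Max element order = lcm(7,23) = 161
Cyclic? Yes (gcd=1)

|ℤ_7×ℤ_23| = 161, max element order = 161


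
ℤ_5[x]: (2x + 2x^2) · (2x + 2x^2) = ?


Expand and collect like terms; reduce coefficients mod 5:
x^0: 0·0 = 0 ≡ 0 (mod 5)
x^1: 0·2 + 2·0 = 0 ≡ 0 (mod 5)
x^2: 0·2 + 2·2 + 2·0 = 4 ≡ 4 (mod 5)
x^3: 2·2 + 2·2 = 8 ≡ 3 (mod 5)
x^4: 2·2 = 4 ≡ 4 (mod 5)
Result: 4x^2 + 3x^3 + 4x^4

f · g = 4x^2 + 3x^3 + 4x^4


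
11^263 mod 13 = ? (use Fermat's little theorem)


Fermat's little theorem: if p is prime and gcd(a,p)=1, then a^(p-1) ≡ 1 (mod p)
p = 13 is prime, gcd(11,13) = 1
Reduce exponent: 263 mod 12 = 11
So 11^263 ≡ 11^11 (mod 13)
11^11 mod 13 = 6

11^263 ≡ 6 (mod 13)


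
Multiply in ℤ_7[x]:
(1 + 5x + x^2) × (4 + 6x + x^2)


Expand and collect like terms; reduce coefficients mod 7:
x^0: 1·4 = 4 ≡ 4 (mod 7)
x^1: 1·6 + 5·4 = 26 ≡ 5 (mod 7)
x^2: 1·1 + 5·6 + 1·4 = 35 ≡ 0 (mod 7)
x^3: 5·1 + 1·6 = 11 ≡ 4 (mod 7)
x^4: 1·1 = 1 ≡ 1 (mod 7)
Result: 4 + 5x + 4x^3 + x^4

f · g = 4 + 5x + 4x^3 + x^4


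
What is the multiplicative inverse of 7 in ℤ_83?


Use the extended Euclidean algorithm to write 1 = 7·s + 83·t; then s mod 83 is the inverse.
Euclidean algorithm:
  7 = 0·83 + 7
  83 = 11·7 + 6
  7 = 1·6 + 1
  6 = 6·1 + 0
gcd(7,83) = 1
Back-substitution gives: 7·(12) + 83·(-1) = 1
So 7⁻¹ ≡ 12 ≡ 12 (mod 83)
Check: 7 × 12 = 84 ≡ 1 (mod 83) ✓

7⁻¹ ≡ 12 (mod 83)


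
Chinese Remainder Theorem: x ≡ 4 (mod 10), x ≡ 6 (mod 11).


m₁ = 10, m₂ = 11, gcd = 1, so CRT applies. M = m₁·m₂ = 110
Let M₁ = M/m₁ = 11, M₂ = M/m₂ = 10
Find y₁ ≡ M₁⁻¹ (mod m₁): 11⁻¹ ≡ 1 (mod 10)
Find y₂ ≡ M₂⁻¹ (mod m₂): 10⁻¹ ≡ 10 (mod 11)
x = a₁·M₁·y₁ + a₂·M₂·y₂ = 4·11·1 + 6·10·10 = 644
Reduce mod 110: x ≡ 94
Check: 94 mod 10 = 4 ✓, 94 mod 11 = 6 ✓

x ≡ 94 (mod 110)


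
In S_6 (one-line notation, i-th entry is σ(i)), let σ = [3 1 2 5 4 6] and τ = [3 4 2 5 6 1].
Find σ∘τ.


σ∘τ: apply τ first, then σ
1 →τ 3 →σ 2
2 →τ 4 →σ 5
3 →τ 2 →σ 1
4 →τ 5 →σ 4
5 →τ 6 →σ 6
6 →τ 1 →σ 3

σ∘τ = [2 5 1 4 6 3]


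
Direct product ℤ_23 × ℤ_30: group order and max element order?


|ℤ_23 × ℤ_30| = 23 × 30 = 690
Max element order = lcm(23,30) = 690
Cyclic? Yes (gcd=1)

|ℤ_23×ℤ_30| = 690, max element order = 690


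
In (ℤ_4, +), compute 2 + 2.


Operation: addition mod 4
2 + 2 = (a + b) mod 4 with a = 2, b = 2

2 + 2 = 0


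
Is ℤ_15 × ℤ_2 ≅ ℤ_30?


Comparing ℤ_15 × ℤ_2 and ℤ_30:
gcd(15,2) = 1, so ℤ_15 × ℤ_2 ≅ ℤ_30 (CRT)

Yes, ℤ_15 × ℤ_2 ≅ ℤ_30


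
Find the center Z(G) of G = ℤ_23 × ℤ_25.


Z(G) = {g ∈ G | gx = xg for all x ∈ G}
Direct product of abelian groups is abelian, so Z(G) = G

Z(ℤ_23 × ℤ_25) = ℤ_23 × ℤ_25


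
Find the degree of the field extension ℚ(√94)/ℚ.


√94 has minimal polynomial x² - 94 (irreducible over ℚ since 94 is squarefree)

[ℚ(√94)/ℚ] = 2


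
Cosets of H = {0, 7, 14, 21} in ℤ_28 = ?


H = {0, 7, 14, 21}, |H| = 4
Number of cosets = |G|/|H| = 28/4 = 7
0 + H = {0, 7, 14, 21}
1 + H = {1, 8, 15, 22}
2 + H = {2, 9, 16, 23}
3 + H = {3, 10, 17, 24}
4 + H = {4, 11, 18, 25}
5 + H = {5, 12, 19, 26}
6 + H = {6, 13, 20, 27}

Cosets: 0+H={0,7,14,21}; 1+H={1,8,15,22}; 2+H={2,9,16,23}; 3+H={3,10,17,24}; 4+H={4,11,18,25}; 5+H={5,12,19,26}; 6+H={6,13,20,27}


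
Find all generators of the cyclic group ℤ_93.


g generates ℤ_n iff gcd(g,n) = 1
Prime factors of 93: 3, 31
Generators are g ∈ {1,...,92} not divisible by any of these primes.
Generators: {1, 2, 4, 5, 7, 8, 10, 11, 13, 14, 16, 17, 19, 20, 22, 23, 25, 26, 28, 29, 32, 34, 35, 37, 38, 40, 41, 43, 44, 46, 47, 49, 50, 52, 53, 55, 56, 58, 59, 61, 64, 65, 67, 68, 70, 71, 73, 74, 76, 77, 79, 80, 82, 83, 85, 86, 88, 89, 91, 92}
Number of generators = φ(93) = 60

Generators of ℤ_93 = {1, 2, 4, 5, 7, 8, 10, 11, 13, 14, 16, 17, 19, 20, 22, 23, 25, 26, 28, 29, 32, 34, 35, 37, 38, 40, 41, 43, 44, 46, 47, 49, 50, 52, 53, 55, 56, 58, 59, 61, 64, 65, 67, 68, 70, 71, 73, 74, 76, 77, 79, 80, 82, 83, 85, 86, 88, 89, 91, 92}
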